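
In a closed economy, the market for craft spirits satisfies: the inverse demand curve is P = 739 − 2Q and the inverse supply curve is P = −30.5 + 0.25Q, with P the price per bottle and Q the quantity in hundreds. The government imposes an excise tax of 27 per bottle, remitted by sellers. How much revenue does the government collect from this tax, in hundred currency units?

Inverting to Q(P) form: Qd = 369.5 − 0.5P; Qs = 4P + 122.
Before the tax: set 369.5 − 0.5P = 4P + 122 → P* = 55, Q* = 342.
With the tax collected from sellers, supply shifts: Qs = 4(P − 27) + 122.
New equilibrium: buyers pay 79, sellers receive 52, Q = 330. (Wedge: Pb − Ps = 27.)
Revenue = t · Q = 27 · 330 = 8910.

Tax revenue = 8910 hundred.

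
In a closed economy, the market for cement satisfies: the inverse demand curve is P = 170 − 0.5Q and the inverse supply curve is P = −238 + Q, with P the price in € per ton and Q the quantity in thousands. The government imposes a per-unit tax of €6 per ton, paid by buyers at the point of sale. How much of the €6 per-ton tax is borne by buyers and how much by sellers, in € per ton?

Buyers bear €2 per ton; sellers bear €4 per ton.

Rewrite in direct form: Qd = 340 − 2P and Qs = P + 238.
Before the tax: set 340 − 2P = P + 238 → P* = €34, Q* = 272.
With the tax collected from buyers, demand (in seller-price terms) shifts: Qd = 340 − 2(P + 6).
New equilibrium: buyers pay €36, sellers receive €30, Q = 268. (Wedge: Pb − Ps = 6.)
Burden on buyers: €2; on sellers: €4. (They sum to €6.)
The less price-elastic side of the market bears the larger share of a per-unit tax.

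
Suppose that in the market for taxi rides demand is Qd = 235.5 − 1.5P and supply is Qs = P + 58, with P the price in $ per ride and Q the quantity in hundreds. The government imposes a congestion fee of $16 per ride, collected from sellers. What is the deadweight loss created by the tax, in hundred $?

Deadweight loss = $76.8 hundred.

Before the tax: set 235.5 − 1.5P = P + 58 → P* = $71, Q* = 129.
With the tax collected from sellers, supply shifts: Qs = (P − 16) + 58.
Solving gives Q = 119.4 with buyers paying $77.4 and sellers receiving $61.4 (the $16 wedge).
Quantity falls by |ΔQ| = |129 − 119.4| = 9.6.
DWL = ½ · t · |ΔQ| = ½ · 16 · 9.6 = $76.8.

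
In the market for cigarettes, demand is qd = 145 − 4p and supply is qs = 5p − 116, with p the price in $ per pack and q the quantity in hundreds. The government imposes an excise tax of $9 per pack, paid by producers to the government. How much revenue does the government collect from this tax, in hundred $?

Before the tax: set 145 − 4p = 5p − 116 → p* = $29, q* = 29.
With the tax collected from producers, supply shifts: qs = 5(p − 9) − 116.
Solving gives q = 9 with consumers paying $34 and producers receiving $25 (the $9 wedge).
Revenue = t · Q = 9 · 9 = $81.

Tax revenue = $81 hundred.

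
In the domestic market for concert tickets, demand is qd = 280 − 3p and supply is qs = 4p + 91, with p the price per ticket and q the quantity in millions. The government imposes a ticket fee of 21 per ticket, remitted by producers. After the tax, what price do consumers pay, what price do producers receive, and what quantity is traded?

Consumers pay 39; producers receive 18; quantity = 163.

Without the tax, 280 − 3p = 4p + 91 gives 7p = 189, so p* = 27 and q* = 199.
With the tax collected from producers, supply shifts: qs = 4(p − 21) + 91.
New equilibrium: consumers pay 39, producers receive 18, q = 163. (Wedge: pb − ps = 21.)
The less price-elastic side of the market bears the larger share of a per-unit tax.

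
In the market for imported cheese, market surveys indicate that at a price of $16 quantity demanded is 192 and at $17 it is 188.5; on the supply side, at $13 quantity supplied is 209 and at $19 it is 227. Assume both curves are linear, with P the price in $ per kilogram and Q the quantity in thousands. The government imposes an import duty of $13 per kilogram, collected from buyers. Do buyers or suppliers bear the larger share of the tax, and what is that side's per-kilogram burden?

Suppliers bear the larger share: $7 per kilogram.

Demand slope: (188.5 − 192)/(17 − 16) = -3.5, so Qd = 248 − 3.5P.
Supply slope: (227 − 209)/(19 − 13) = 3, so Qs = 3P + 170.
Without the tax, 248 − 3.5P = 3P + 170 gives 6.5P = 78, so P* = $12 and Q* = 206.
With the tax collected from buyers, demand (in seller-price terms) shifts: Qd = 248 − 3.5(P + 13).
Solving gives Q = 185 with buyers paying $18 and suppliers receiving $5 (the $13 wedge).
Per-kilogram burden: buyers $6, suppliers $7.
Suppliers take the larger share because supply is less price-elastic here (demand slope 3.5 vs supply slope 3).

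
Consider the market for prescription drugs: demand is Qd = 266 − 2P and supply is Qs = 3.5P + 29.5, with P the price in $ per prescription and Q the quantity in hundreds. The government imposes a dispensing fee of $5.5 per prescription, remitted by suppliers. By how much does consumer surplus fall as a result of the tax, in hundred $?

Consumer surplus falls by $617.75 hundred.

Without the tax, 266 − 2P = 3.5P + 29.5 gives 5.5P = 236.5, so P* = $43 and Q* = 180.
With the tax collected from suppliers, supply shifts: Qs = 3.5(P − 5.5) + 29.5.
New equilibrium: buyers pay $46.5, suppliers receive $41, Q = 173. (Wedge: Pb − Ps = 5.5.)
ΔCS is the trapezoid between Q = 173 and Q = 180 of height $3.5: ½ · (180 + 173) · 3.5 = $617.75.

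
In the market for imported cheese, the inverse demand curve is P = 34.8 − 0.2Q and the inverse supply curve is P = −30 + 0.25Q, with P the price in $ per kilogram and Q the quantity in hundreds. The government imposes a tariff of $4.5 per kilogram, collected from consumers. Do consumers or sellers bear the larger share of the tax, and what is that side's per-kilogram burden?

Rewrite in direct form: Qd = 174 − 5P and Qs = 4P + 120.
Before the tax: set 174 − 5P = 4P + 120 → P* = $6, Q* = 144.
With the tax collected from consumers, demand (in seller-price terms) shifts: Qd = 174 − 5(P + 4.5).
New equilibrium: consumers pay $8, sellers receive $3.5, Q = 134. (Wedge: Pb − Ps = 4.5.)
Per-kilogram burden: consumers $2, sellers $2.5.
Sellers take the larger share because supply is less price-elastic here (demand slope 5 vs supply slope 4).

Sellers bear the larger share: $2.5 per kilogram.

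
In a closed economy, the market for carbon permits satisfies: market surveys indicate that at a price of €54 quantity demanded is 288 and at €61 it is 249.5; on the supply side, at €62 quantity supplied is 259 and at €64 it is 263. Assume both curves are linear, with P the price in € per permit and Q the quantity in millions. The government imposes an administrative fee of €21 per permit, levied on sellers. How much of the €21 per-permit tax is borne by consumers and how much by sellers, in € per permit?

Consumers bear €5.6 per permit; sellers bear €15.4 per permit.

Demand slope: (249.5 − 288)/(61 − 54) = -5.5, so Qd = 585 − 5.5P.
Supply slope: (263 − 259)/(64 − 62) = 2, so Qs = 2P + 135.
Before the tax: set 585 − 5.5P = 2P + 135 → P* = €60, Q* = 255.
With the tax collected from sellers, supply shifts: Qs = 2(P − 21) + 135.
Solving gives Q = 224.2 with consumers paying €65.6 and sellers receiving €44.6 (the €21 wedge).
Burden on consumers: €5.6; on sellers: €15.4. (They sum to €21.)
The less price-elastic side of the market bears the larger share of a per-unit tax.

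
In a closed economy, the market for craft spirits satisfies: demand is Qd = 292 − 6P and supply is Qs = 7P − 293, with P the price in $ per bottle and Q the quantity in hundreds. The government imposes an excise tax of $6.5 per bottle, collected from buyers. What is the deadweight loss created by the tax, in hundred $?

Without the tax, 292 − 6P = 7P − 293 gives 13P = 585, so P* = $45 and Q* = 22.
With the tax collected from buyers, demand (in seller-price terms) shifts: Qd = 292 − 6(P + 6.5).
Solving gives Q = 1 with buyers paying $48.5 and producers receiving $42 (the $6.5 wedge).
Quantity falls by |ΔQ| = |22 − 1| = 21.
DWL = ½ · t · |ΔQ| = ½ · 6.5 · 21 = $68.25.

Deadweight loss = $68.25 hundred.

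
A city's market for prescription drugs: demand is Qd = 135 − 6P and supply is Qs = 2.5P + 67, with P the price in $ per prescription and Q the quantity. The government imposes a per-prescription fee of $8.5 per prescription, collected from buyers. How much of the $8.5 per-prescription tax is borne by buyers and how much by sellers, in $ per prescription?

Buyers bear $2.5 per prescription; sellers bear $6 per prescription.

Before the tax: set 135 − 6P = 2.5P + 67 → P* = $8, Q* = 87.
With the tax collected from buyers, demand (in seller-price terms) shifts: Qd = 135 − 6(P + 8.5).
New equilibrium: buyers pay $10.5, sellers receive $2, Q = 72. (Wedge: Pb − Ps = 8.5.)
Burden on buyers: $2.5; on sellers: $6. (They sum to $8.5.)
The less price-elastic side of the market bears the larger share of a per-unit tax.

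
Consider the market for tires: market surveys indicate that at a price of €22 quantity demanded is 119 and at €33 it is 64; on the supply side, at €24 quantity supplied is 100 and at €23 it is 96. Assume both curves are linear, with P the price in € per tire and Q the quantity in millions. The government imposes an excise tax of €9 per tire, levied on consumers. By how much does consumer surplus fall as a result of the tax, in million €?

Consumer surplus falls by €376 million.

Demand slope: (64 − 119)/(33 − 22) = -5, so Qd = 229 − 5P.
Supply slope: (96 − 100)/(23 − 24) = 4, so Qs = 4P + 4.
Before the tax: set 229 − 5P = 4P + 4 → P* = €25, Q* = 104.
With the tax collected from consumers, demand (in seller-price terms) shifts: Qd = 229 − 5(P + 9).
New equilibrium: consumers pay €29, suppliers receive €20, Q = 84. (Wedge: Pb − Ps = 9.)
ΔCS is the trapezoid between Q = 84 and Q = 104 of height €4: ½ · (104 + 84) · 4 = €376.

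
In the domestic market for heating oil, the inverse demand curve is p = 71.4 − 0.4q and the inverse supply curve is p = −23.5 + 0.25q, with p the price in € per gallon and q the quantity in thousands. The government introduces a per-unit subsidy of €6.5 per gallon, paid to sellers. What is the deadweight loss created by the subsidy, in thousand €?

Deadweight loss = €32.5 thousand.

Rewrite in direct form: qd = 178.5 − 2.5p and qs = 4p + 94.
Without the subsidy, 178.5 − 2.5p = 4p + 94 gives 6.5p = 84.5, so p* = €13 and q* = 146.
With a per-unit subsidy paid to sellers, each receives p + 6.5 per unit sold, so supply becomes qs = 4(p + 6.5) + 94.
Solving gives q = 156 with consumers paying €9 and sellers receiving €15.5 (the €6.5 wedge).
Quantity rises by |ΔQ| = |146 − 156| = 10.
DWL = ½ · t · |ΔQ| = ½ · 6.5 · 10 = €32.5.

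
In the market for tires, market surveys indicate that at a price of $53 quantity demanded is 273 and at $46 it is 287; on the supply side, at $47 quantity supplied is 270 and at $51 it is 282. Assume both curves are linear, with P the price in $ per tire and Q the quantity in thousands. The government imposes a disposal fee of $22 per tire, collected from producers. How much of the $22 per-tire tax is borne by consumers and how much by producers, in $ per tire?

Consumers bear $13.2 per tire; producers bear $8.8 per tire.

Demand slope: (287 − 273)/(46 − 53) = -2, so Qd = 379 − 2P.
Supply slope: (282 − 270)/(51 − 47) = 3, so Qs = 3P + 129.
Before the tax: set 379 − 2P = 3P + 129 → P* = $50, Q* = 279.
With the tax collected from producers, supply shifts: Qs = 3(P − 22) + 129.
Solving gives Q = 252.6 with consumers paying $63.2 and producers receiving $41.2 (the $22 wedge).
Burden on consumers: $13.2; on producers: $8.8. (They sum to $22.)
The less price-elastic side of the market bears the larger share of a per-unit tax.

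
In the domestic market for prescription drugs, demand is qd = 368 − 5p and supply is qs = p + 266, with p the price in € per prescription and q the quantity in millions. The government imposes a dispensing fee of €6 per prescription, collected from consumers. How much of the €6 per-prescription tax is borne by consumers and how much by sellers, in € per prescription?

Consumers bear €1 per prescription; sellers bear €5 per prescription.

Without the tax, 368 − 5p = p + 266 gives 6p = 102, so p* = €17 and q* = 283.
With the tax collected from consumers, demand (in seller-price terms) shifts: qd = 368 − 5(p + 6).
New equilibrium: consumers pay €18, sellers receive €12, q = 278. (Wedge: pb − ps = 6.)
Burden on consumers: €1; on sellers: €5. (They sum to €6.)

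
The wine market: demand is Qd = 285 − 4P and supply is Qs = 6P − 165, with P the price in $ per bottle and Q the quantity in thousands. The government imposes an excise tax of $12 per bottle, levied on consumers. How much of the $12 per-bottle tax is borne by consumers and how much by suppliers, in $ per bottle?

Without the tax, 285 − 4P = 6P − 165 gives 10P = 450, so P* = $45 and Q* = 105.
With the tax collected from consumers, demand (in seller-price terms) shifts: Qd = 285 − 4(P + 12).
New equilibrium: consumers pay $52.2, suppliers receive $40.2, Q = 76.2. (Wedge: Pb − Ps = 12.)
Burden on consumers: $7.2; on suppliers: $4.8. (They sum to $12.)
The less price-elastic side of the market bears the larger share of a per-unit tax.

Consumers bear $7.2 per bottle; suppliers bear $4.8 per bottle.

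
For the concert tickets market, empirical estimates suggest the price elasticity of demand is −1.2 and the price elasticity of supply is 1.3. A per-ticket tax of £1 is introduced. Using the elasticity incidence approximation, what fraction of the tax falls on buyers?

Incidence ratio: buyers' share ≈ εs / (εs + |εd|) = 1.3 / (1.3 + 1.2) = 0.52.
Supply is the more elastic side, so buyers bear the larger share.

Buyers' share ≈ 0.52.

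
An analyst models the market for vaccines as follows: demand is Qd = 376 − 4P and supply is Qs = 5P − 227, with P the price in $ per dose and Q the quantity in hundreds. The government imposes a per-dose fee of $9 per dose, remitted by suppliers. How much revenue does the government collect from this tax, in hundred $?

Tax revenue = $792 hundred.

Before the tax: set 376 − 4P = 5P − 227 → P* = $67, Q* = 108.
With the tax collected from suppliers, supply shifts: Qs = 5(P − 9) − 227.
New equilibrium: buyers pay $72, suppliers receive $63, Q = 88. (Wedge: Pb − Ps = 9.)
Revenue = t · Q = 9 · 88 = $792.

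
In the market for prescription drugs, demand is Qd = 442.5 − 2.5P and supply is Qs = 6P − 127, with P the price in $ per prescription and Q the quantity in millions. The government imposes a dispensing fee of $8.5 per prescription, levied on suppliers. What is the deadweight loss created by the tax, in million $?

Before the tax: set 442.5 − 2.5P = 6P − 127 → P* = $67, Q* = 275.
With the tax collected from suppliers, supply shifts: Qs = 6(P − 8.5) − 127.
Solving gives Q = 260 with buyers paying $73 and suppliers receiving $64.5 (the $8.5 wedge).
Quantity falls by |ΔQ| = |275 − 260| = 15.
DWL = ½ · t · |ΔQ| = ½ · 8.5 · 15 = $63.75.

Deadweight loss = $63.75 million.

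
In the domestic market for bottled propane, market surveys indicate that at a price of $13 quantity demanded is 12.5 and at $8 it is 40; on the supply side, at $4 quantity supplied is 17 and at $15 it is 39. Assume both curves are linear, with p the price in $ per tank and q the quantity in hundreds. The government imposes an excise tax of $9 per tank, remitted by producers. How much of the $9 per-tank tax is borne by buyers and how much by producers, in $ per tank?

Demand slope: (40 − 12.5)/(8 − 13) = -5.5, so qd = 84 − 5.5p.
Supply slope: (39 − 17)/(15 − 4) = 2, so qs = 2p + 9.
Without the tax, 84 − 5.5p = 2p + 9 gives 7.5p = 75, so p* = $10 and q* = 29.
With the tax collected from producers, supply shifts: qs = 2(p − 9) + 9.
Solving gives q = 15.8 with buyers paying $12.4 and producers receiving $3.4 (the $9 wedge).
Burden on buyers: $2.4; on producers: $6.6. (They sum to $9.)
The less price-elastic side of the market bears the larger share of a per-unit tax.

Buyers bear $2.4 per tank; producers bear $6.6 per tank.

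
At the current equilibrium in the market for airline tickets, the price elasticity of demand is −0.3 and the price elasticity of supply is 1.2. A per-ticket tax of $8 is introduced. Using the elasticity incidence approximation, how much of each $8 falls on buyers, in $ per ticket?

Buyers bear ≈ $6.4 per ticket.

Incidence ratio: buyers' share ≈ εs / (εs + |εd|) = 1.2 / (1.2 + 0.3) = 0.8.
So buyers bear ≈ 0.8 × $8 = $6.4; producers bear $1.6.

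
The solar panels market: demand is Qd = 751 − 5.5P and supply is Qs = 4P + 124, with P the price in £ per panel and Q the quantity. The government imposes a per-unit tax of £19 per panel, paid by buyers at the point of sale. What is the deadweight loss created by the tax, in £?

Without the tax, 751 − 5.5P = 4P + 124 gives 9.5P = 627, so P* = £66 and Q* = 388.
With the tax collected from buyers, demand (in seller-price terms) shifts: Qd = 751 − 5.5(P + 19).
New equilibrium: buyers pay £74, sellers receive £55, Q = 344. (Wedge: Pb − Ps = 19.)
Quantity falls by |ΔQ| = |388 − 344| = 44.
DWL = ½ · t · |ΔQ| = ½ · 19 · 44 = £418.

Deadweight loss = £418.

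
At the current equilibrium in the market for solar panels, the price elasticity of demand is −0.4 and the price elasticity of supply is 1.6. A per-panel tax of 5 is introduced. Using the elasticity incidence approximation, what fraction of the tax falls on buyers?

Incidence ratio: buyers' share ≈ εs / (εs + |εd|) = 1.6 / (1.6 + 0.4) = 0.8.
Supply is the more elastic side, so buyers bear the larger share.

Buyers' share ≈ 0.8.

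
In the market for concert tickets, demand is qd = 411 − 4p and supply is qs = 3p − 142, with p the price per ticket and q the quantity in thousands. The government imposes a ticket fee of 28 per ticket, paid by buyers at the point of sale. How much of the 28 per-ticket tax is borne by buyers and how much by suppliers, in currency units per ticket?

Without the tax, 411 − 4p = 3p − 142 gives 7p = 553, so p* = 79 and q* = 95.
With the tax collected from buyers, demand (in seller-price terms) shifts: qd = 411 − 4(p + 28).
New equilibrium: buyers pay 91, suppliers receive 63, q = 47. (Wedge: pb − ps = 28.)
Burden on buyers: 12; on suppliers: 16. (They sum to 28.)
The less price-elastic side of the market bears the larger share of a per-unit tax.

Buyers bear 12 per ticket; suppliers bear 16 per ticket.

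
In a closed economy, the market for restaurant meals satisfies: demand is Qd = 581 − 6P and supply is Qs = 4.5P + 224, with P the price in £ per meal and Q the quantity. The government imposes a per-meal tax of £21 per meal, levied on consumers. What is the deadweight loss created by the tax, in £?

Without the tax, 581 − 6P = 4.5P + 224 gives 10.5P = 357, so P* = £34 and Q* = 377.
With the tax collected from consumers, demand (in seller-price terms) shifts: Qd = 581 − 6(P + 21).
Solving gives Q = 323 with consumers paying £43 and suppliers receiving £22 (the £21 wedge).
Quantity falls by |ΔQ| = |377 − 323| = 54.
DWL = ½ · t · |ΔQ| = ½ · 21 · 54 = £567.

Deadweight loss = £567.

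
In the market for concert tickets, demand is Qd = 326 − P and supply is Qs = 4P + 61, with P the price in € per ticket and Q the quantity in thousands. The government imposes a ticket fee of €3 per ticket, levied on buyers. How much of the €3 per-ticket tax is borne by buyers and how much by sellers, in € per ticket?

Buyers bear €2.4 per ticket; sellers bear €0.6 per ticket.

Before the tax: set 326 − P = 4P + 61 → P* = €53, Q* = 273.
With the tax collected from buyers, demand (in seller-price terms) shifts: Qd = 326 − (P + 3).
Solving gives Q = 270.6 with buyers paying €55.4 and sellers receiving €52.4 (the €3 wedge).
Burden on buyers: €2.4; on sellers: €0.6. (They sum to €3.)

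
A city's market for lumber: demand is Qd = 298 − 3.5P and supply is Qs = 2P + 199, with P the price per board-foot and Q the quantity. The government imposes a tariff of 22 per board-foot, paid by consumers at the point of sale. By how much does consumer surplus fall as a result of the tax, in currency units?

Before the tax: set 298 − 3.5P = 2P + 199 → P* = 18, Q* = 235.
With the tax collected from consumers, demand (in seller-price terms) shifts: Qd = 298 − 3.5(P + 22).
Solving gives Q = 207 with consumers paying 26 and suppliers receiving 4 (the 22 wedge).
ΔCS is the trapezoid between Q = 207 and Q = 235 of height 8: ½ · (235 + 207) · 8 = 1768.

Consumer surplus falls by 1768.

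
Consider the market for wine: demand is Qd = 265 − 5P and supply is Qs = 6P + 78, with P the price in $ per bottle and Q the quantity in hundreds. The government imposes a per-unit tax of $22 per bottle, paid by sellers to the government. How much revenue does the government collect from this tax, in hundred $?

Tax revenue = $2640 hundred.

Before the tax: set 265 − 5P = 6P + 78 → P* = $17, Q* = 180.
With the tax collected from sellers, supply shifts: Qs = 6(P − 22) + 78.
New equilibrium: consumers pay $29, sellers receive $7, Q = 120. (Wedge: Pb − Ps = 22.)
Revenue = t · Q = 22 · 120 = $2640.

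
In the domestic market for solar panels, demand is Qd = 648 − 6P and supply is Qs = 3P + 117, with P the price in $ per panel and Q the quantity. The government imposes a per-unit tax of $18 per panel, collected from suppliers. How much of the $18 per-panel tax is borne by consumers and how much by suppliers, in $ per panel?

Consumers bear $6 per panel; suppliers bear $12 per panel.

Without the tax, 648 − 6P = 3P + 117 gives 9P = 531, so P* = $59 and Q* = 294.
With the tax collected from suppliers, supply shifts: Qs = 3(P − 18) + 117.
New equilibrium: consumers pay $65, suppliers receive $47, Q = 258. (Wedge: Pb − Ps = 18.)
Burden on consumers: $6; on suppliers: $12. (They sum to $18.)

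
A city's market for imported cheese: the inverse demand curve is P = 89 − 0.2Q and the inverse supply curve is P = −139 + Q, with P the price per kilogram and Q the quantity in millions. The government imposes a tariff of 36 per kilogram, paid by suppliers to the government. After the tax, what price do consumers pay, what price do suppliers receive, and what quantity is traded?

Rewrite in direct form: Qd = 445 − 5P and Qs = P + 139.
Before the tax: set 445 − 5P = P + 139 → P* = 51, Q* = 190.
With the tax collected from suppliers, supply shifts: Qs = (P − 36) + 139.
Solving gives Q = 160 with consumers paying 57 and suppliers receiving 21 (the 36 wedge).
The less price-elastic side of the market bears the larger share of a per-unit tax.

Consumers pay 57; suppliers receive 21; quantity = 160.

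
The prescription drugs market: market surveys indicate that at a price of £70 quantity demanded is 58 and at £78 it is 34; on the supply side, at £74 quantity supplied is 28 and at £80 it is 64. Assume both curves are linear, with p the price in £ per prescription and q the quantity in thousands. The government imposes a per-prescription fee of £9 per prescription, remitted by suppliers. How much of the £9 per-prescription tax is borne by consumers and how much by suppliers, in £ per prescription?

Demand slope: (34 − 58)/(78 − 70) = -3, so qd = 268 − 3p.
Supply slope: (64 − 28)/(80 − 74) = 6, so qs = 6p − 416.
Without the tax, 268 − 3p = 6p − 416 gives 9p = 684, so p* = £76 and q* = 40.
With the tax collected from suppliers, supply shifts: qs = 6(p − 9) − 416.
New equilibrium: consumers pay £82, suppliers receive £73, q = 22. (Wedge: pb − ps = 9.)
Burden on consumers: £6; on suppliers: £3. (They sum to £9.)
The less price-elastic side of the market bears the larger share of a per-unit tax.

Consumers bear £6 per prescription; suppliers bear £3 per prescription.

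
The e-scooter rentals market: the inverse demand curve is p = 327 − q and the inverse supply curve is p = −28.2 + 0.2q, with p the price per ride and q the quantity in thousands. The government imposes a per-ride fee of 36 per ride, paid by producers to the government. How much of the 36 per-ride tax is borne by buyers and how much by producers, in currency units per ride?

Buyers bear 30 per ride; producers bear 6 per ride.

Inverting to q(p) form: qd = 327 − p; qs = 5p + 141.
Before the tax: set 327 − p = 5p + 141 → p* = 31, q* = 296.
With the tax collected from producers, supply shifts: qs = 5(p − 36) + 141.
Solving gives q = 266 with buyers paying 61 and producers receiving 25 (the 36 wedge).
Burden on buyers: 30; on producers: 6. (They sum to 36.)
The less price-elastic side of the market bears the larger share of a per-unit tax.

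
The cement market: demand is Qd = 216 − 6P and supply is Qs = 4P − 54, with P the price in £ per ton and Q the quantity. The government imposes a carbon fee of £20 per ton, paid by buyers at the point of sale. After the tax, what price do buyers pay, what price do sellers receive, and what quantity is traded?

Before the tax: set 216 − 6P = 4P − 54 → P* = £27, Q* = 54.
With the tax collected from buyers, demand (in seller-price terms) shifts: Qd = 216 − 6(P + 20).
Solving gives Q = 6 with buyers paying £35 and sellers receiving £15 (the £20 wedge).

Buyers pay £35; sellers receive £15; quantity = 6.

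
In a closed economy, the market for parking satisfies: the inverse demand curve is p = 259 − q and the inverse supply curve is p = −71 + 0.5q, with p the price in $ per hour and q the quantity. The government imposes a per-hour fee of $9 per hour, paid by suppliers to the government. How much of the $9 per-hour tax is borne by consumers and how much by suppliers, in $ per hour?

Inverting to q(p) form: qd = 259 − p; qs = 2p + 142.
Before the tax: set 259 − p = 2p + 142 → p* = $39, q* = 220.
With the tax collected from suppliers, supply shifts: qs = 2(p − 9) + 142.
New equilibrium: consumers pay $45, suppliers receive $36, q = 214. (Wedge: pb − ps = 9.)
Burden on consumers: $6; on suppliers: $3. (They sum to $9.)
The less price-elastic side of the market bears the larger share of a per-unit tax.

Consumers bear $6 per hour; suppliers bear $3 per hour.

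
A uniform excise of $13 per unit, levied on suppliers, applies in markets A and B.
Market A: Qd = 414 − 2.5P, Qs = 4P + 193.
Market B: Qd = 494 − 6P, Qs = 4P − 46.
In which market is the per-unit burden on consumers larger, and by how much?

Market A, by $2.8.

Market A: pre-tax P* = $34, Q* = 329; post-tax Q = 309; per-unit burden on consumers = $8.
Market B: pre-tax P* = $54, Q* = 170; post-tax Q = 138.8; per-unit burden on consumers = $5.2.
Difference: $8 vs $5.2 → market A is larger by $2.8.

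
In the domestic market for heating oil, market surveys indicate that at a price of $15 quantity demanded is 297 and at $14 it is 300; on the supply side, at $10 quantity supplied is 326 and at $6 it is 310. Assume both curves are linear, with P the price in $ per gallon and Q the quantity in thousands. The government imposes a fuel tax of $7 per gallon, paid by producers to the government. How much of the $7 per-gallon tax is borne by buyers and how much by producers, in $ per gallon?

Buyers bear $4 per gallon; producers bear $3 per gallon.

Demand slope: (300 − 297)/(14 − 15) = -3, so Qd = 342 − 3P.
Supply slope: (310 − 326)/(6 − 10) = 4, so Qs = 4P + 286.
Without the tax, 342 − 3P = 4P + 286 gives 7P = 56, so P* = $8 and Q* = 318.
With the tax collected from producers, supply shifts: Qs = 4(P − 7) + 286.
Solving gives Q = 306 with buyers paying $12 and producers receiving $5 (the $7 wedge).
Burden on buyers: $4; on producers: $3. (They sum to $7.)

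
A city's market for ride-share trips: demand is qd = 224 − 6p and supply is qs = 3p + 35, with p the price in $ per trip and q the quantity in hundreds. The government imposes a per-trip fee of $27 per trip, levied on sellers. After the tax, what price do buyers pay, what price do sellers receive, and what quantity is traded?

Buyers pay $30; sellers receive $3; quantity = 44.

Without the tax, 224 − 6p = 3p + 35 gives 9p = 189, so p* = $21 and q* = 98.
With the tax collected from sellers, supply shifts: qs = 3(p − 27) + 35.
Solving gives q = 44 with buyers paying $30 and sellers receiving $3 (the $27 wedge).
The less price-elastic side of the market bears the larger share of a per-unit tax.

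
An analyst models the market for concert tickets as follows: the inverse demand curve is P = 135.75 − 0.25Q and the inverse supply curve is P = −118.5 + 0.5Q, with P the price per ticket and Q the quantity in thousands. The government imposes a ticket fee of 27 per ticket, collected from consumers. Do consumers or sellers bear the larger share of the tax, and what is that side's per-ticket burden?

Sellers bear the larger share: 18 per ticket.

Rewrite in direct form: Qd = 543 − 4P and Qs = 2P + 237.
Before the tax: set 543 − 4P = 2P + 237 → P* = 51, Q* = 339.
With the tax collected from consumers, demand (in seller-price terms) shifts: Qd = 543 − 4(P + 27).
Solving gives Q = 303 with consumers paying 60 and sellers receiving 33 (the 27 wedge).
Per-ticket burden: consumers 9, sellers 18.
Sellers take the larger share because supply is less price-elastic here (demand slope 4 vs supply slope 2).
The less price-elastic side of the market bears the larger share of a per-unit tax.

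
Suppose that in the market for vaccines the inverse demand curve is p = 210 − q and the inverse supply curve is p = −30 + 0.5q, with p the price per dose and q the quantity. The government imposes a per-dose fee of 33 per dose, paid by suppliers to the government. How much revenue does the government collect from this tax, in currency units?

Inverting to q(p) form: qd = 210 − p; qs = 2p + 60.
Before the tax: set 210 − p = 2p + 60 → p* = 50, q* = 160.
With the tax collected from suppliers, supply shifts: qs = 2(p − 33) + 60.
New equilibrium: consumers pay 72, suppliers receive 39, q = 138. (Wedge: pb − ps = 33.)
Revenue = t · Q = 33 · 138 = 4554.

Tax revenue = 4554.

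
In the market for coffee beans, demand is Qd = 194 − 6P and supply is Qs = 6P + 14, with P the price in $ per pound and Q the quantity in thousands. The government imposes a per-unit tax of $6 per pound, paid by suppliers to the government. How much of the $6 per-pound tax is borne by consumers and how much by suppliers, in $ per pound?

Consumers bear $3 per pound; suppliers bear $3 per pound.

Without the tax, 194 − 6P = 6P + 14 gives 12P = 180, so P* = $15 and Q* = 104.
With the tax collected from suppliers, supply shifts: Qs = 6(P − 6) + 14.
New equilibrium: consumers pay $18, suppliers receive $12, Q = 86. (Wedge: Pb − Ps = 6.)
Burden on consumers: $3; on suppliers: $3. (They sum to $6.)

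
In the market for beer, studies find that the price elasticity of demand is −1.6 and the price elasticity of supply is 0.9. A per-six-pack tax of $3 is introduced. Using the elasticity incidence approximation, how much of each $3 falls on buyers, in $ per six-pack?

Buyers bear ≈ $1.08 per six-pack.

Incidence ratio: buyers' share ≈ εs / (εs + |εd|) = 0.9 / (0.9 + 1.6) = 0.36.
So buyers bear ≈ 0.36 × $3 = $1.08; producers bear $1.92.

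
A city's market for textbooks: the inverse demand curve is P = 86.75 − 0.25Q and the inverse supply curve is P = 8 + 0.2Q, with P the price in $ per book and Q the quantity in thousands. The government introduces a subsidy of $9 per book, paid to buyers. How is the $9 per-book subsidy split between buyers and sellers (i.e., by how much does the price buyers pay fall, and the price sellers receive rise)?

Buyers gain $5 per book; sellers gain $4 per book.

Rewrite in direct form: Qd = 347 − 4P and Qs = 5P − 40.
Without the subsidy, 347 − 4P = 5P − 40 gives 9P = 387, so P* = $43 and Q* = 175.
With a per-unit subsidy paid to buyers, each effectively pays P − 9, so demand becomes Qd = 347 − 4(P − 9).
Solving gives Q = 195 with buyers paying $38 and sellers receiving $47 (the $9 wedge).
Gain to buyers: $5; to sellers: $4. (They sum to $9.)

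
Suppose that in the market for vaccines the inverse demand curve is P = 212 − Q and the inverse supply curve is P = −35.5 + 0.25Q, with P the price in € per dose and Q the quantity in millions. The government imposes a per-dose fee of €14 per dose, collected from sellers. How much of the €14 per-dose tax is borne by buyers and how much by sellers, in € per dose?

Rewrite in direct form: Qd = 212 − P and Qs = 4P + 142.
Before the tax: set 212 − P = 4P + 142 → P* = €14, Q* = 198.
With the tax collected from sellers, supply shifts: Qs = 4(P − 14) + 142.
Solving gives Q = 186.8 with buyers paying €25.2 and sellers receiving €11.2 (the €14 wedge).
Burden on buyers: €11.2; on sellers: €2.8. (They sum to €14.)
The less price-elastic side of the market bears the larger share of a per-unit tax.

Buyers bear €11.2 per dose; sellers bear €2.8 per dose.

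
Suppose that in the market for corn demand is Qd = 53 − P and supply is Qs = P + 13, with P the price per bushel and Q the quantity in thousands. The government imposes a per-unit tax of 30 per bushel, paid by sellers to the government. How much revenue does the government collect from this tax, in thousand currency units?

Tax revenue = 540 thousand.

Without the tax, 53 − P = P + 13 gives 2P = 40, so P* = 20 and Q* = 33.
With the tax collected from sellers, supply shifts: Qs = (P − 30) + 13.
New equilibrium: buyers pay 35, sellers receive 5, Q = 18. (Wedge: Pb − Ps = 30.)
Revenue = t · Q = 30 · 18 = 540.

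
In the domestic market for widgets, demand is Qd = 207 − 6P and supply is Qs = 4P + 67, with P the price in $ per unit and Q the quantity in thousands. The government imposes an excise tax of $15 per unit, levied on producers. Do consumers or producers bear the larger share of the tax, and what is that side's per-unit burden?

Before the tax: set 207 − 6P = 4P + 67 → P* = $14, Q* = 123.
With the tax collected from producers, supply shifts: Qs = 4(P − 15) + 67.
New equilibrium: consumers pay $20, producers receive $5, Q = 87. (Wedge: Pb − Ps = 15.)
Per-unit burden: consumers $6, producers $9.
Producers take the larger share because supply is less price-elastic here (demand slope 6 vs supply slope 4).
The less price-elastic side of the market bears the larger share of a per-unit tax.

Producers bear the larger share: $9 per unit.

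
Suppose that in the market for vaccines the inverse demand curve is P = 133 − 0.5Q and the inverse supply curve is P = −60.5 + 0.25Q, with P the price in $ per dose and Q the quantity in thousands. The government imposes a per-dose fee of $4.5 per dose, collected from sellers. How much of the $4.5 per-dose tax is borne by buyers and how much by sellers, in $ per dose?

Rewrite in direct form: Qd = 266 − 2P and Qs = 4P + 242.
Before the tax: set 266 − 2P = 4P + 242 → P* = $4, Q* = 258.
With the tax collected from sellers, supply shifts: Qs = 4(P − 4.5) + 242.
New equilibrium: buyers pay $7, sellers receive $2.5, Q = 252. (Wedge: Pb − Ps = 4.5.)
Burden on buyers: $3; on sellers: $1.5. (They sum to $4.5.)
The less price-elastic side of the market bears the larger share of a per-unit tax.

Buyers bear $3 per dose; sellers bear $1.5 per dose.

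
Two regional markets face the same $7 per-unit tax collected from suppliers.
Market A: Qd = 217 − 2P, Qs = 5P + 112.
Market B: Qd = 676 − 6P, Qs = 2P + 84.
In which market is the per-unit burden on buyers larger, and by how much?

Market A: pre-tax P* = $15, Q* = 187; post-tax Q = 177; per-unit burden on buyers = $5.
Market B: pre-tax P* = $74, Q* = 232; post-tax Q = 221.5; per-unit burden on buyers = $1.75.
Difference: $5 vs $1.75 → market A is larger by $3.25.

Market A, by $3.25.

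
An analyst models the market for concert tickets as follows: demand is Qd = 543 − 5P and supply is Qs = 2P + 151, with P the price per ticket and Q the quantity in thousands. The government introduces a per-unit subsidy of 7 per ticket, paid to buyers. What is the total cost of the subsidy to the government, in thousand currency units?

Government outlay = 1911 thousand.

Before the subsidy: set 543 − 5P = 2P + 151 → P* = 56, Q* = 263.
With a per-unit subsidy paid to buyers, each effectively pays P − 7, so demand becomes Qd = 543 − 5(P − 7).
New equilibrium: buyers pay 54, sellers receive 61, Q = 273. (Wedge: Pb − Ps = −7.)
Outlay = t · Q = 7 · 273 = 1911.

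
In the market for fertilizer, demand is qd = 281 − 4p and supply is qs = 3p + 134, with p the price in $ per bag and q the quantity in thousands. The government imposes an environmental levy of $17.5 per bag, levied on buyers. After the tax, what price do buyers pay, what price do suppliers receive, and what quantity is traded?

Before the tax: set 281 − 4p = 3p + 134 → p* = $21, q* = 197.
With the tax collected from buyers, demand (in seller-price terms) shifts: qd = 281 − 4(p + 17.5).
Solving gives q = 167 with buyers paying $28.5 and suppliers receiving $11 (the $17.5 wedge).

Buyers pay $28.5; suppliers receive $11; quantity = 167.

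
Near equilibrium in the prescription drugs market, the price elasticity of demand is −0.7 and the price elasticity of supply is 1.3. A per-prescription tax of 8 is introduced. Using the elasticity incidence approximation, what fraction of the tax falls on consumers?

Incidence ratio: consumers' share ≈ εs / (εs + |εd|) = 1.3 / (1.3 + 0.7) = 0.65.
Supply is the more elastic side, so consumers bear the larger share.

Consumers' share ≈ 0.65.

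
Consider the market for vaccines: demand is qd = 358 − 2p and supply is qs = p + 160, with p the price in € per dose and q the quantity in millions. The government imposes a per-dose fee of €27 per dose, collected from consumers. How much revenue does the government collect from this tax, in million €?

Without the tax, 358 − 2p = p + 160 gives 3p = 198, so p* = €66 and q* = 226.
With the tax collected from consumers, demand (in seller-price terms) shifts: qd = 358 − 2(p + 27).
Solving gives q = 208 with consumers paying €75 and suppliers receiving €48 (the €27 wedge).
Revenue = t · Q = 27 · 208 = €5616.

Tax revenue = €5616 million.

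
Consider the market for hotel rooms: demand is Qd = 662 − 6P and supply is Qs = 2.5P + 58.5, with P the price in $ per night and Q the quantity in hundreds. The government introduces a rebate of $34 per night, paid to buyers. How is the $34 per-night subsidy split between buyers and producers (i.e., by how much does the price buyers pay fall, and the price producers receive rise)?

Before the subsidy: set 662 − 6P = 2.5P + 58.5 → P* = $71, Q* = 236.
With a per-unit subsidy paid to buyers, each effectively pays P − 34, so demand becomes Qd = 662 − 6(P − 34).
Solving gives Q = 296 with buyers paying $61 and producers receiving $95 (the $34 wedge).
Gain to buyers: $10; to producers: $24. (They sum to $34.)

Buyers gain $10 per night; producers gain $24 per night.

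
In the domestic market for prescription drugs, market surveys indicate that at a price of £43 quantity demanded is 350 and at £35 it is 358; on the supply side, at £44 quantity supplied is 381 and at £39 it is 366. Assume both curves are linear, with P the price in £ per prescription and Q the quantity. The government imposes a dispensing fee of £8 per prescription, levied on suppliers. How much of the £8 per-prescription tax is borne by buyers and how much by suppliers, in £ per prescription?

Buyers bear £6 per prescription; suppliers bear £2 per prescription.

Demand slope: (358 − 350)/(35 − 43) = -1, so Qd = 393 − P.
Supply slope: (366 − 381)/(39 − 44) = 3, so Qs = 3P + 249.
Before the tax: set 393 − P = 3P + 249 → P* = £36, Q* = 357.
With the tax collected from suppliers, supply shifts: Qs = 3(P − 8) + 249.
Solving gives Q = 351 with buyers paying £42 and suppliers receiving £34 (the £8 wedge).
Burden on buyers: £6; on suppliers: £2. (They sum to £8.)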